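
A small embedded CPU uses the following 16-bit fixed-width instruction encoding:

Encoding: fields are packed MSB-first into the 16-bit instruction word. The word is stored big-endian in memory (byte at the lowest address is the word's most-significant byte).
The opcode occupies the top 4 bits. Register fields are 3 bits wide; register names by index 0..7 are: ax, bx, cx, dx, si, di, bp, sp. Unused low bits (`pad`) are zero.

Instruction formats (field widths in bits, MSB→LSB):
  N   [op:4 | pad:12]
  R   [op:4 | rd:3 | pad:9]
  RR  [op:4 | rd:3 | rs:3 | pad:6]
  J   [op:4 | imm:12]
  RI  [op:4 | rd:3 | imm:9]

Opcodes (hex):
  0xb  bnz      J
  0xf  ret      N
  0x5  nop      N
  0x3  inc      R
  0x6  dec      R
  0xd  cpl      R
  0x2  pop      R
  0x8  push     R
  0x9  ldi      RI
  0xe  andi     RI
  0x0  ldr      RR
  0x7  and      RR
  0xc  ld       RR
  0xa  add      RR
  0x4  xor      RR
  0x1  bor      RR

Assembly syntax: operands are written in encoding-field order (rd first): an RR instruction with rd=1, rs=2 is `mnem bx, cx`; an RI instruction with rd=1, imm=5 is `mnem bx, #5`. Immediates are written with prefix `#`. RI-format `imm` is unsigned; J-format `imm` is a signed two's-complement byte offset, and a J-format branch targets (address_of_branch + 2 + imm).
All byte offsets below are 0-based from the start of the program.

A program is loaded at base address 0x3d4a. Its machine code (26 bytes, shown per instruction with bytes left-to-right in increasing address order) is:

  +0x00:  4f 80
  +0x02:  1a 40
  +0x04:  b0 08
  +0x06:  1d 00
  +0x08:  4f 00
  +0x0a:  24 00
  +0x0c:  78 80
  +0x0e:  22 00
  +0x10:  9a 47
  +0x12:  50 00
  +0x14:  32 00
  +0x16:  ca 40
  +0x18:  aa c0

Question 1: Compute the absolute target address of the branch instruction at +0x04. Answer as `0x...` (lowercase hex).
[04] b0 08 → 0xb008
  op=0xb008>>12=0xb ⇒ bnz (J)
  imm@[11:0]=0x8 ⇒ #8
  target = base 0x3d4a + off 0x04 + 2 + imm 8 = 0x3d58

0x3d58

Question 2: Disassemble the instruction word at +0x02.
bor di, bx

off 0x02: read 1a 40 as big → 0x1a40
  top 4b → 0x1 → bor [RR]
  rd: (w>>9)&0x7=0x5 → di
  rs: (w>>6)&0x7=0x1 → bx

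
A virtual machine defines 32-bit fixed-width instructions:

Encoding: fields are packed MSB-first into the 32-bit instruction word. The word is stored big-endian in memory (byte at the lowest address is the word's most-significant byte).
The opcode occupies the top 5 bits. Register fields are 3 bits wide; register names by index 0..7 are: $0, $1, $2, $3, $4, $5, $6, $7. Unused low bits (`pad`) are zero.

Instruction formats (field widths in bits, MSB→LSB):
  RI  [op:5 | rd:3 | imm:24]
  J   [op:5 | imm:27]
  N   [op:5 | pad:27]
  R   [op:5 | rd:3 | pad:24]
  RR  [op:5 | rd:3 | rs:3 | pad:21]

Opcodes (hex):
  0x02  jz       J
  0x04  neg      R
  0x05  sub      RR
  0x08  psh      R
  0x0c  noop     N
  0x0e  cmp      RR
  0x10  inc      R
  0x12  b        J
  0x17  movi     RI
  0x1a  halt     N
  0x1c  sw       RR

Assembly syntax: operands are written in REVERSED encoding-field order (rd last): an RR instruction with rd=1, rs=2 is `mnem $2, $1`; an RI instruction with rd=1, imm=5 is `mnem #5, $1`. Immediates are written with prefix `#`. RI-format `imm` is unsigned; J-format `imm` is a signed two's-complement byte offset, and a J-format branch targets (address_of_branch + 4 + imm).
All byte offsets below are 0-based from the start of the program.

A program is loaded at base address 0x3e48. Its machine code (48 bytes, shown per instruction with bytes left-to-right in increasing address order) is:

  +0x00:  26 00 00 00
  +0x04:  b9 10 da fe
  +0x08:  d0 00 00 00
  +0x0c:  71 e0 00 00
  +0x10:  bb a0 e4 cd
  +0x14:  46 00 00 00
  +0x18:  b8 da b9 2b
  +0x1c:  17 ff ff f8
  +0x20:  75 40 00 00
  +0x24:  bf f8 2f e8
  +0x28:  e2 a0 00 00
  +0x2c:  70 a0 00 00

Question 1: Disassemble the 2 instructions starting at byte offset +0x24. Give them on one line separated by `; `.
+0x24: bf f8 2f e8 ⇒ word 0xbff82fe8 (big)
  top 5b → 0x17 → movi [RI]
  [26:24] rd=7 = $7
  [23:0] imm=16265192 = #16265192
+0x28: e2 a0 00 00 ⇒ word 0xe2a00000 (big)
  top 5b → 0x1c → sw [RR]
  [26:24] rd=2 = $2
  [23:21] rs=5 = $5

movi #16265192, $7; sw $5, $2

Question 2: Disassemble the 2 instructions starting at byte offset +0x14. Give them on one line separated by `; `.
@+14  big-endian(46 00 00 00) = 0x46000000
  op=0x46000000>>27=0x8 ⇒ psh (R)
  [26:24] rd=6 = $6
@+18  big-endian(b8 da b9 2b) = 0xb8dab92b
  op=0xb8dab92b>>27=0x17 ⇒ movi (RI)
  [26:24] rd=0 = $0
  [23:0] imm=14334251 = #14334251

psh $6; movi #14334251, $0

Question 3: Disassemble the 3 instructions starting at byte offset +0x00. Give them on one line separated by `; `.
[00] 26 00 00 00 → 0x26000000
  top 5b → 0x4 → neg [R]
  [26:24] rd=6 = $6
[04] b9 10 da fe → 0xb910dafe
  top 5b → 0x17 → movi [RI]
  [26:24] rd=1 = $1
  [23:0] imm=1104638 = #1104638
[08] d0 00 00 00 → 0xd0000000
  top 5b → 0x1a → halt [N]

neg $6; movi #1104638, $1; halt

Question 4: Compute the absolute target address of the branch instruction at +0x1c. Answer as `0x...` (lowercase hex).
[1c] 17 ff ff f8 → 0x17fffff8
  opcode bits[31:27]=0x2: jz/J
  imm@[26:0]=0x7fffff8 (s27→-8) ⇒ #-8
  target = base 0x3e48 + off 0x1c + 4 + imm -8 = 0x3e60

0x3e60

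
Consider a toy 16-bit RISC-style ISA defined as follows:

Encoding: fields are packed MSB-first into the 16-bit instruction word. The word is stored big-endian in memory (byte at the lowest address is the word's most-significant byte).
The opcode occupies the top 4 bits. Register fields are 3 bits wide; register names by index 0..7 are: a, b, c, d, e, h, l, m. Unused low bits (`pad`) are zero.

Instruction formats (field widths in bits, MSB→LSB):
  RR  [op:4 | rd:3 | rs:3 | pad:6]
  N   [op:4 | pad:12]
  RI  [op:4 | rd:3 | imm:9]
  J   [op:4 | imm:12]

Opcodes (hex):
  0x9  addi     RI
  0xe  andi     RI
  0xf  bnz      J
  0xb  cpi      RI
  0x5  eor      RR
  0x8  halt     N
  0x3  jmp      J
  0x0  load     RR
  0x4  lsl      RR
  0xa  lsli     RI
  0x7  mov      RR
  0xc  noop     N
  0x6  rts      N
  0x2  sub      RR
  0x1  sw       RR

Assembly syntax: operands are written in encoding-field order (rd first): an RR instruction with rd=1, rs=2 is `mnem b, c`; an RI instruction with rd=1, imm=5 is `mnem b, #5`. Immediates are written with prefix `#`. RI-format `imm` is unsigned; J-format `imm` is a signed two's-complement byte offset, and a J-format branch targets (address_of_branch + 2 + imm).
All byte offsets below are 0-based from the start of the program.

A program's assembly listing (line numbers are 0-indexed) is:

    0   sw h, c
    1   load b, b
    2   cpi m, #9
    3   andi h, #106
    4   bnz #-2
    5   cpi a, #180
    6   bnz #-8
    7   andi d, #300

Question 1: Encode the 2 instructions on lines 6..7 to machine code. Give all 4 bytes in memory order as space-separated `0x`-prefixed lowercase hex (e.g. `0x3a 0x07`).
0xff 0xf8 0xe7 0x2c

L6: bnz op=0xf:4|imm=-8:12 ⇒ 0xfff8 ⇒ big ff f8
L7: andi op=0xe:4|rd=3:3|imm=300:9 ⇒ 0xe72c ⇒ big e7 2c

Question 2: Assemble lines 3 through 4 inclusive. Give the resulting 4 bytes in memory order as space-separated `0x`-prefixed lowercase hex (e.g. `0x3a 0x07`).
L3: andi op=0xe:4|rd=5:3|imm=106:9 ⇒ 0xea6a ⇒ big ea 6a
L4: bnz op=0xf:4|imm=-2:12 ⇒ 0xfffe ⇒ big ff fe

0xea 0x6a 0xff 0xfe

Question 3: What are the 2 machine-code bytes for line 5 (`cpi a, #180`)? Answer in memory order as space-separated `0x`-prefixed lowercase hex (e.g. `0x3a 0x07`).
line 5 (cpi): pack op=0xb:4|rd=0:3|imm=180:9 = 0xb0b4; big→ b0 b4

0xb0 0xb4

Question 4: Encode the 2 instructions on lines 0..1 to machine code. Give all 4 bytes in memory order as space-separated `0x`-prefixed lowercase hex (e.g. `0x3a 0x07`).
0x1a 0x80 0x02 0x40

line 0 (sw): pack op=0x1:4|rd=5:3|rs=2:3|pad=0:6 = 0x1a80; big→ 1a 80
line 1 (load): pack op=0x0:4|rd=1:3|rs=1:3|pad=0:6 = 0x0240; big→ 02 40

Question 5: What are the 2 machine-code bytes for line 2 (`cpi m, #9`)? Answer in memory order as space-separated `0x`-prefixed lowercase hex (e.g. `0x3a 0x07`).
L2: cpi op=0xb:4|rd=7:3|imm=9:9 ⇒ 0xbe09 ⇒ big be 09

0xbe 0x09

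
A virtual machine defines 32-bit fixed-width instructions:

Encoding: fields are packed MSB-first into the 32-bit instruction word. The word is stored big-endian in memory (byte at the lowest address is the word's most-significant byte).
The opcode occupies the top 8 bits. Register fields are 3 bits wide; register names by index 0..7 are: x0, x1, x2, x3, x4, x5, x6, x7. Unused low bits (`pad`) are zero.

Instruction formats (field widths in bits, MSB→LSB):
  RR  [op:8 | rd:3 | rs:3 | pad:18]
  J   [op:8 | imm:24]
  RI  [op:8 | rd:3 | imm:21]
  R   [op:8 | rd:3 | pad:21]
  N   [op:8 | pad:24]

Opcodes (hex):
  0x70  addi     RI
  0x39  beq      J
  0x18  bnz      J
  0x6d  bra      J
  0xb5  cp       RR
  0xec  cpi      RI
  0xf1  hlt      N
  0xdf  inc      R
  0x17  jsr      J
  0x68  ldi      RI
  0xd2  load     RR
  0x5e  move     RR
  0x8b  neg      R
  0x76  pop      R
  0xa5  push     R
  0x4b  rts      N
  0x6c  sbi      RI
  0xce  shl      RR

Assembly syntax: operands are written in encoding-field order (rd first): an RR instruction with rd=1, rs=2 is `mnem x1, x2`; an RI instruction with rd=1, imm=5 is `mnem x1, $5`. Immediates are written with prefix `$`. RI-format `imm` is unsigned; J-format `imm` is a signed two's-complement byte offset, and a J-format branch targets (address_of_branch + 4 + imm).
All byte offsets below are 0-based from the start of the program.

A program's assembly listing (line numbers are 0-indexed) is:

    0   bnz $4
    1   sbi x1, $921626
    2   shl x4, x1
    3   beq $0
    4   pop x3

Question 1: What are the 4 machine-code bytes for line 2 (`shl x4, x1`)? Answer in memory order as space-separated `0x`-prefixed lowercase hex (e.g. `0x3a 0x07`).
0xce 0x84 0x00 0x00

2. shl fields op=0xce:8|rd=4:3|rs=1:3|pad=0:18 → word ce840000h → ce 84 00 00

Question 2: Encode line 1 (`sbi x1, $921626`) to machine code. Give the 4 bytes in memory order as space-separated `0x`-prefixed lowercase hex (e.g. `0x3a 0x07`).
line 1 (sbi): pack op=0x6c:8|rd=1:3|imm=921626:21 = 0x6c2e101a; big→ 6c 2e 10 1a

0x6c 0x2e 0x10 0x1a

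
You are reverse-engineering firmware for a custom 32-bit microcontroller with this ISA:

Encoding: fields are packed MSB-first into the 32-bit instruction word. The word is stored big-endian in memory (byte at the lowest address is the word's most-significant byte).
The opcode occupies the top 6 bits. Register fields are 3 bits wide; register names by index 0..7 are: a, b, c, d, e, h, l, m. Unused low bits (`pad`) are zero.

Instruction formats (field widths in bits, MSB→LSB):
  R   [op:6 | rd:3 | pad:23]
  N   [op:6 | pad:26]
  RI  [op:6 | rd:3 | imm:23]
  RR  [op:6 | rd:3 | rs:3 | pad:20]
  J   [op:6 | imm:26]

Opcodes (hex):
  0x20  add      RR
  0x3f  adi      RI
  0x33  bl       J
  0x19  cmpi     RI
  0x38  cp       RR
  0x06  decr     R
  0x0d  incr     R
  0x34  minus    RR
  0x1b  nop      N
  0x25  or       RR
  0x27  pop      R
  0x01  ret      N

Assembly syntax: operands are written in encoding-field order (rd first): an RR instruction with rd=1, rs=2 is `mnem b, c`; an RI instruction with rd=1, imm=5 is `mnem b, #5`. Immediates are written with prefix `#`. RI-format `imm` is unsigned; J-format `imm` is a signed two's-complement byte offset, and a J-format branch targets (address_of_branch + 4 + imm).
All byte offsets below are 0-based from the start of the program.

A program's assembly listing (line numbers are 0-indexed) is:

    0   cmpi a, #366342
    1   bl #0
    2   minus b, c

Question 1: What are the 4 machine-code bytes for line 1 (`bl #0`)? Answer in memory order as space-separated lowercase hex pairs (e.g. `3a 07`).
cc 00 00 00

line 1 (bl): pack op=0x33:6|imm=0:26 = 0xcc000000; big→ cc 00 00 00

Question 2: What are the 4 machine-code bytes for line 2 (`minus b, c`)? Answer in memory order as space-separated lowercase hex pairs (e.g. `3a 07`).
d0 a0 00 00

2. minus fields op=0x34:6|rd=1:3|rs=2:3|pad=0:20 → word d0a00000h → d0 a0 00 00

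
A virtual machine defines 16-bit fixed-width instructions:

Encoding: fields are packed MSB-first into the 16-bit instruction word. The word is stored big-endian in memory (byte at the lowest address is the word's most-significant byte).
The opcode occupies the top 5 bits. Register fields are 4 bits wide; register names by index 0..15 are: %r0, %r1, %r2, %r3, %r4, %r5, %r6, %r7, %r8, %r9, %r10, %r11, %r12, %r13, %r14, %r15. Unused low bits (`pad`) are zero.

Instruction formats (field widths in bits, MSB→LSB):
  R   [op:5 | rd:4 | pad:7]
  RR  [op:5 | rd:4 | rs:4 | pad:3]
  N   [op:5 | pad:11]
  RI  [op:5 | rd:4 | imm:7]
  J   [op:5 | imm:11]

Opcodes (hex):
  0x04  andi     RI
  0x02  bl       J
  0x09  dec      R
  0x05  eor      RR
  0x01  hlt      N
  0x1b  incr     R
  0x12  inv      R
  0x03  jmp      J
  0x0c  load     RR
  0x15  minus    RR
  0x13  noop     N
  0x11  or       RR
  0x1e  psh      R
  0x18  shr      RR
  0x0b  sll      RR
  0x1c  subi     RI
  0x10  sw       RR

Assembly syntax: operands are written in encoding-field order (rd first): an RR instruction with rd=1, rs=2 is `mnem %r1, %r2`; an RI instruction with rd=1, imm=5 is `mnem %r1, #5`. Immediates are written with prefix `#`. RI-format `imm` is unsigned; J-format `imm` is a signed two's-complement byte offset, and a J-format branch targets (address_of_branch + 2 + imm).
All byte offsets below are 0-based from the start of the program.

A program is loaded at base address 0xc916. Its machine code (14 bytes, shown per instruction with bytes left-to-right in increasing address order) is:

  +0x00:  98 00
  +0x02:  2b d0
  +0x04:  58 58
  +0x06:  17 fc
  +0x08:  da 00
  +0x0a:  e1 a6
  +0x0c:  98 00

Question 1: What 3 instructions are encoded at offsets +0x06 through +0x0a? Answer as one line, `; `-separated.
bl #-4; incr %r4; subi %r3, #38

@+06  big-endian(17 fc) = 0x17fc
  op=0x17fc>>11=0x2 ⇒ bl (J)
  imm@[10:0]=0x7fc (s11→-4) ⇒ #-4
@+08  big-endian(da 00) = 0xda00
  op=0xda00>>11=0x1b ⇒ incr (R)
  rd@[10:7]=0x4 ⇒ %r4
@+0a  big-endian(e1 a6) = 0xe1a6
  op=0xe1a6>>11=0x1c ⇒ subi (RI)
  rd@[10:7]=0x3 ⇒ %r3
  imm@[6:0]=0x26 ⇒ #38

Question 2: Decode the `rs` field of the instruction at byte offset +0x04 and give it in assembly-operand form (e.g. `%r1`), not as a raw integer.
%r11

[04] 58 58 → 0x5858
  opcode bits[15:11]=0xb: sll/RR
  rd: (w>>7)&0xf=0x0 → %r0
  rs: (w>>3)&0xf=0xb → %r11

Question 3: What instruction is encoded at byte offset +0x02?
[02] 2b d0 → 0x2bd0
  top 5b → 0x5 → eor [RR]
  [10:7] rd=7 = %r7
  [6:3] rs=10 = %r10

eor %r7, %r10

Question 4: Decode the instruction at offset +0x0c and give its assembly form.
[0c] 98 00 → 0x9800
  op=0x9800>>11=0x13 ⇒ noop (N)

noop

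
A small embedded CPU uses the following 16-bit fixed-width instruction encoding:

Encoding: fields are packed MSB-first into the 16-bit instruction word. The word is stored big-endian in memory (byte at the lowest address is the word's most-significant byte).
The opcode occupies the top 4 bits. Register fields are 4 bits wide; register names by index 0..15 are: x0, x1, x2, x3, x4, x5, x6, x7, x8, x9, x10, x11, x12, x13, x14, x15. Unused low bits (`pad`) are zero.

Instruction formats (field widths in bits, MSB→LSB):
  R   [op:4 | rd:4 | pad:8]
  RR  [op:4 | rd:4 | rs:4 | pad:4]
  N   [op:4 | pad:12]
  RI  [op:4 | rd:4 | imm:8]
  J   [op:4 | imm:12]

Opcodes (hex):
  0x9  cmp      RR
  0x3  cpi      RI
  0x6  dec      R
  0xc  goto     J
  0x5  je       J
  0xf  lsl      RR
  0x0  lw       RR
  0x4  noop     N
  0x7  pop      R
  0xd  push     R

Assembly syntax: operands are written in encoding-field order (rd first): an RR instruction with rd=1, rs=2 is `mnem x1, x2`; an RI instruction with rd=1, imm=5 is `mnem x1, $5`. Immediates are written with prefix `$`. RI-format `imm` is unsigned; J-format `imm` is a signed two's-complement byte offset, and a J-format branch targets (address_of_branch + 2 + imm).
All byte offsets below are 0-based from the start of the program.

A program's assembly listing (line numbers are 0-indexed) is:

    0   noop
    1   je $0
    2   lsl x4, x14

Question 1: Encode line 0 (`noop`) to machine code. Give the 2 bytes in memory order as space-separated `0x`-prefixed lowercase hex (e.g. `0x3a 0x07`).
line 0 (noop): pack op=0x4:4|pad=0:12 = 0x4000; big→ 40 00

0x40 0x00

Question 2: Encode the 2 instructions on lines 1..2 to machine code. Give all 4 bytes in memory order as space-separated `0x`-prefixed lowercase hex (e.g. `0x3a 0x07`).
0x50 0x00 0xf4 0xe0

line 1 (je): pack op=0x5:4|imm=0:12 = 0x5000; big→ 50 00
line 2 (lsl): pack op=0xf:4|rd=4:4|rs=14:4|pad=0:4 = 0xf4e0; big→ f4 e0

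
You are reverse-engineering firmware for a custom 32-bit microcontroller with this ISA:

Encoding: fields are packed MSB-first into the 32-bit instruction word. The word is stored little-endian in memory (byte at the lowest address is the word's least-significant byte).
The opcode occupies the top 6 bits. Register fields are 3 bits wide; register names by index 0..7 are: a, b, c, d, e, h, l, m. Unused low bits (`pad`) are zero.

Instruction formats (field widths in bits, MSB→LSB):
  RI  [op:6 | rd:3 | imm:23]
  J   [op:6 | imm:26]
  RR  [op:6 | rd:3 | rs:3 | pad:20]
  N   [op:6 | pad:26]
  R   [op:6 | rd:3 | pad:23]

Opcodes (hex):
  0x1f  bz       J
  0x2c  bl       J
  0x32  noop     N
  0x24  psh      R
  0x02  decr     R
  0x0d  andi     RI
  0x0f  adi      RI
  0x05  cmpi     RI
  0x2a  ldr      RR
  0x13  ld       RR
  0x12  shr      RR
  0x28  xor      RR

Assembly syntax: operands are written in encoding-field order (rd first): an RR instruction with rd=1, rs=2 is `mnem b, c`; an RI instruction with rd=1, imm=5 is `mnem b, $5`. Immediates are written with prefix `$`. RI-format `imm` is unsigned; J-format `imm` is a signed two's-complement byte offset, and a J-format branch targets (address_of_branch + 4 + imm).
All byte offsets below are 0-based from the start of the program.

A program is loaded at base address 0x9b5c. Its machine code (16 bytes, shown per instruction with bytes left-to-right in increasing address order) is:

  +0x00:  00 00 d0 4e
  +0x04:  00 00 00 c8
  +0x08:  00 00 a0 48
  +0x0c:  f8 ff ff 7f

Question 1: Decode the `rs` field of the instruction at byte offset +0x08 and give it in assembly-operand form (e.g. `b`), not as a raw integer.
@+08  little-endian(00 00 a0 48) = 0x48a00000
  op=0x48a00000>>26=0x12 ⇒ shr (RR)
  [25:23] rd=1 = b
  [22:20] rs=2 = c

c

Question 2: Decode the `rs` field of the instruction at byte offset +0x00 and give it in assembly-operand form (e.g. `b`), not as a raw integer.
@+00  little-endian(00 00 d0 4e) = 0x4ed00000
  opcode bits[31:26]=0x13: ld/RR
  rd: (w>>23)&0x7=0x5 → h
  rs: (w>>20)&0x7=0x5 → h

h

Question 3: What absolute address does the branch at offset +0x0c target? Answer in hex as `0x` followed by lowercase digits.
0x9b64

+0x0c: f8 ff ff 7f ⇒ word 0x7ffffff8 (little)
  op=0x7ffffff8>>26=0x1f ⇒ bz (J)
  imm@[25:0]=0x3fffff8 (s26→-8) ⇒ $-8
  target = base 0x9b5c + off 0x0c + 4 + imm -8 = 0x9b64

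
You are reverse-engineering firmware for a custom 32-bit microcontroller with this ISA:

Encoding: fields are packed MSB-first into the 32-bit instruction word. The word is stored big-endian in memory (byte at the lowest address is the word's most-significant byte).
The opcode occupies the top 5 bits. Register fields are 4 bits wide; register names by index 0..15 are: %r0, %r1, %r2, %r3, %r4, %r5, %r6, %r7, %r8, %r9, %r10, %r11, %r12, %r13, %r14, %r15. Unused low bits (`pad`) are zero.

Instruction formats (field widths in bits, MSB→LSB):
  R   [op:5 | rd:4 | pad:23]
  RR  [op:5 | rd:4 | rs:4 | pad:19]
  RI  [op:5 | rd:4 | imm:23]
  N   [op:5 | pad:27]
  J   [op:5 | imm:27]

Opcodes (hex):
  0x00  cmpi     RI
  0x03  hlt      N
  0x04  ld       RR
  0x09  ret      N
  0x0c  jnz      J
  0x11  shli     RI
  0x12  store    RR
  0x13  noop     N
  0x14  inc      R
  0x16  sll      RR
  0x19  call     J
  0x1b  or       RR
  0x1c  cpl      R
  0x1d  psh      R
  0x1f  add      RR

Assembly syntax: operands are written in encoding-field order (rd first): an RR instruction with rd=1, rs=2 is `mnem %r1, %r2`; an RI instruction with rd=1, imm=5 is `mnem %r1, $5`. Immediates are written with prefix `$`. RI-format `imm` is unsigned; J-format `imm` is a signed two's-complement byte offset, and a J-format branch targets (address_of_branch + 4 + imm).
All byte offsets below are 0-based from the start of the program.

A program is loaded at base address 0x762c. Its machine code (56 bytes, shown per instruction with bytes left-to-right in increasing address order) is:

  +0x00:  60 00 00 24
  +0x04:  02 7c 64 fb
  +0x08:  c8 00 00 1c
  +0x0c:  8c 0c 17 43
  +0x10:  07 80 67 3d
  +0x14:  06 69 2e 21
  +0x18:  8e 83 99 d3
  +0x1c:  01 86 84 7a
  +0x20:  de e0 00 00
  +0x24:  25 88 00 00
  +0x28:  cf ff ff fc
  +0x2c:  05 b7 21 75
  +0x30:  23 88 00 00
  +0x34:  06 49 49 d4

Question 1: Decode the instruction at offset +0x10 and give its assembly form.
+0x10: 07 80 67 3d ⇒ word 0x0780673d (big)
  opcode bits[31:27]=0x0: cmpi/RI
  [26:23] rd=15 = %r15
  [22:0] imm=26429 = $26429

cmpi %r15, $26429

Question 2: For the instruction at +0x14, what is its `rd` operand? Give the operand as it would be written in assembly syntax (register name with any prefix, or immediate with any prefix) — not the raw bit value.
[14] 06 69 2e 21 → 0x06692e21
  op=0x06692e21>>27=0x0 ⇒ cmpi (RI)
  rd@[26:23]=0xc ⇒ %r12
  imm@[22:0]=0x692e21 ⇒ $6893089

%r12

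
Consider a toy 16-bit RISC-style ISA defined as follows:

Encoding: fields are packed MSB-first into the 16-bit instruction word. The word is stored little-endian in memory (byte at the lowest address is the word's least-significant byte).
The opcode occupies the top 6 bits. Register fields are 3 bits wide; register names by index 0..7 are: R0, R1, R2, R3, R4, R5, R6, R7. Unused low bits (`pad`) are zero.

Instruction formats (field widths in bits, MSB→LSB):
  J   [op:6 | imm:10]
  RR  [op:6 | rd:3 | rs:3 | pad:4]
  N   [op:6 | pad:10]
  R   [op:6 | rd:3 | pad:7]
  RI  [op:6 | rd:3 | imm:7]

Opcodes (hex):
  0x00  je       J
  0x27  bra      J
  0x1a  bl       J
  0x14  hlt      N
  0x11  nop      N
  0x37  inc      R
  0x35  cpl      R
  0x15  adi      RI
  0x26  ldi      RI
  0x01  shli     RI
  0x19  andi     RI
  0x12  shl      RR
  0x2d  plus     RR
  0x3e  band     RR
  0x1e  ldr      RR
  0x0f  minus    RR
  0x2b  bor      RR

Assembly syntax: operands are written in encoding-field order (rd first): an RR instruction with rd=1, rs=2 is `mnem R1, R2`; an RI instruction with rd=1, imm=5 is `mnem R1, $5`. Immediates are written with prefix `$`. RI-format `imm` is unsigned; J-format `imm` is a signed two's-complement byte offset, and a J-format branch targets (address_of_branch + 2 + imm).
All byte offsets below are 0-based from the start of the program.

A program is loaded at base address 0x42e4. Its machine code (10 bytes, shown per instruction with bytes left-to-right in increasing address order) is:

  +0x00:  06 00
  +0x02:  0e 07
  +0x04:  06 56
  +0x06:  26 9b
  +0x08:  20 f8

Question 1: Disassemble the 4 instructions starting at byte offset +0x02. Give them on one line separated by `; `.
shli R6, $14; adi R4, $6; ldi R6, $38; band R0, R2

+0x02: 0e 07 ⇒ word 0x070e (little)
  top 6b → 0x1 → shli [RI]
  rd: (w>>7)&0x7=0x6 → R6
  imm: (w>>0)&0x7f=0xe → $14
+0x04: 06 56 ⇒ word 0x5606 (little)
  top 6b → 0x15 → adi [RI]
  rd: (w>>7)&0x7=0x4 → R4
  imm: (w>>0)&0x7f=0x6 → $6
+0x06: 26 9b ⇒ word 0x9b26 (little)
  top 6b → 0x26 → ldi [RI]
  rd: (w>>7)&0x7=0x6 → R6
  imm: (w>>0)&0x7f=0x26 → $38
+0x08: 20 f8 ⇒ word 0xf820 (little)
  top 6b → 0x3e → band [RR]
  rd: (w>>7)&0x7=0x0 → R0
  rs: (w>>4)&0x7=0x2 → R2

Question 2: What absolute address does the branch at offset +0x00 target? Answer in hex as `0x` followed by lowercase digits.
@+00  little-endian(06 00) = 0x0006
  top 6b → 0x0 → je [J]
  imm@[9:0]=0x6 ⇒ $6
  target = base 0x42e4 + off 0x00 + 2 + imm 6 = 0x42ec

0x42ec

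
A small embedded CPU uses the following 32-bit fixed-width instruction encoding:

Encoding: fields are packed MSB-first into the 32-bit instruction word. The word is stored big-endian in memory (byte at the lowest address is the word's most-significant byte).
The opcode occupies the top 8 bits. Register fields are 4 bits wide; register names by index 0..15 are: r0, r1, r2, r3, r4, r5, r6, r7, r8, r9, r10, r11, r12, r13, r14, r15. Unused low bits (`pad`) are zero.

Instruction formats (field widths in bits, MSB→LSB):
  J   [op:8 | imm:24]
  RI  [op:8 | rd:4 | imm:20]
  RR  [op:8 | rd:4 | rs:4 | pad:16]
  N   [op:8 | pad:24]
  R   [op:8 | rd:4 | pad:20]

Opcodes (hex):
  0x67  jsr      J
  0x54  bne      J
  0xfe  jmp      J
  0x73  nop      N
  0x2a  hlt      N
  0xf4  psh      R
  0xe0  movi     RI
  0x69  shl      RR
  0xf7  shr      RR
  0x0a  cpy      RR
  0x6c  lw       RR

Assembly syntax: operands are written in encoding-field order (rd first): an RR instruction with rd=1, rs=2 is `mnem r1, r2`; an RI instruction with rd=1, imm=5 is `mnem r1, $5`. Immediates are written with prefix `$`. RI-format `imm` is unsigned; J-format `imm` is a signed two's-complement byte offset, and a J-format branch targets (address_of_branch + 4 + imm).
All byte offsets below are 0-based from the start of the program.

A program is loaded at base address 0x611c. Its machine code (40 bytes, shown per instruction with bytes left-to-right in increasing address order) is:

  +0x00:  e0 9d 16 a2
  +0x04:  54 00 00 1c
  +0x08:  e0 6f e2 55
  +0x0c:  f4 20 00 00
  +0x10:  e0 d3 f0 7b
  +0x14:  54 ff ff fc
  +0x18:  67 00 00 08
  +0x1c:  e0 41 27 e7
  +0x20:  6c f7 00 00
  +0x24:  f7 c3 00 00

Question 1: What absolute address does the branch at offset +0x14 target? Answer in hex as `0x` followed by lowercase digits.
0x6130

@+14  big-endian(54 ff ff fc) = 0x54fffffc
  top 8b → 0x54 → bne [J]
  imm@[23:0]=0xfffffc (s24→-4) ⇒ $-4
  target = base 0x611c + off 0x14 + 4 + imm -4 = 0x6130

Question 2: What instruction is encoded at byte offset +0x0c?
@+0c  big-endian(f4 20 00 00) = 0xf4200000
  opcode bits[31:24]=0xf4: psh/R
  [23:20] rd=2 = r2

psh r2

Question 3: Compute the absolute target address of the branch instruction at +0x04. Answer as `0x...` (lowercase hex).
[04] 54 00 00 1c → 0x5400001c
  op=0x5400001c>>24=0x54 ⇒ bne (J)
  imm@[23:0]=0x1c ⇒ $28
  target = base 0x611c + off 0x04 + 4 + imm 28 = 0x6140

0x6140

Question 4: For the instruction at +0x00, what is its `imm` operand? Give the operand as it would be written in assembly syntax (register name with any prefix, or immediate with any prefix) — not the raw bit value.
$857762

+0x00: e0 9d 16 a2 ⇒ word 0xe09d16a2 (big)
  top 8b → 0xe0 → movi [RI]
  [23:20] rd=9 = r9
  [19:0] imm=857762 = $857762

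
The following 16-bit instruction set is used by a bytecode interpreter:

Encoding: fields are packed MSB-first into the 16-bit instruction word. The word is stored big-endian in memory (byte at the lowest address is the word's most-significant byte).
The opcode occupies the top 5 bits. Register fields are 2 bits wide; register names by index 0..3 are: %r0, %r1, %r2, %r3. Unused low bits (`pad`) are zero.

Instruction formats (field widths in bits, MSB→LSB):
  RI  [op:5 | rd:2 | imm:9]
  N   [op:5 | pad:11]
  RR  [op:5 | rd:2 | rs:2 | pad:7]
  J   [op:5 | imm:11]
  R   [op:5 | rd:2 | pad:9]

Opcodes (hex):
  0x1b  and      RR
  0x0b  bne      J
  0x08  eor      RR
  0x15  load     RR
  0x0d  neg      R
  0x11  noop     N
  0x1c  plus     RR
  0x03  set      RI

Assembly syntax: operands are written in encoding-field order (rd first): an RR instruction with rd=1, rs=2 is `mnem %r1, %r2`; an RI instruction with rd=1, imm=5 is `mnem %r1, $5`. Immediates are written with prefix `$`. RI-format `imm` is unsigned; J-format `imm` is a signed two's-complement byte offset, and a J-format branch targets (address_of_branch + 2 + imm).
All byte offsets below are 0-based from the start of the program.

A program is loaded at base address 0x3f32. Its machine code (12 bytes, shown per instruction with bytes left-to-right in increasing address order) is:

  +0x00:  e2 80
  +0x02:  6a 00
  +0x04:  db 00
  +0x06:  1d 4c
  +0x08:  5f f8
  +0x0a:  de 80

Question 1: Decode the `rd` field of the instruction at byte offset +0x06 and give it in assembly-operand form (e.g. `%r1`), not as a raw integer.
%r2

[06] 1d 4c → 0x1d4c
  op=0x1d4c>>11=0x3 ⇒ set (RI)
  rd: (w>>9)&0x3=0x2 → %r2
  imm: (w>>0)&0x1ff=0x14c → $332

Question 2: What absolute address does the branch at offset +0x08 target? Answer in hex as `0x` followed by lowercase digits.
0x3f34

off 0x08: read 5f f8 as big → 0x5ff8
  top 5b → 0xb → bne [J]
  imm: (w>>0)&0x7ff=0x7f8 (s11→-8) → $-8
  target = base 0x3f32 + off 0x08 + 2 + imm -8 = 0x3f34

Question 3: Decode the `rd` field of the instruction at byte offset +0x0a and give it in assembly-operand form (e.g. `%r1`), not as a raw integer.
off 0x0a: read de 80 as big → 0xde80
  opcode bits[15:11]=0x1b: and/RR
  [10:9] rd=3 = %r3
  [8:7] rs=1 = %r1

%r3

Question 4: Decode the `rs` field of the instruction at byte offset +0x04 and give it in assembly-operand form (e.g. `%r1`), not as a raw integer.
%r2

[04] db 00 → 0xdb00
  top 5b → 0x1b → and [RR]
  rd@[10:9]=0x1 ⇒ %r1
  rs@[8:7]=0x2 ⇒ %r2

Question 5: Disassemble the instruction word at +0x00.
@+00  big-endian(e2 80) = 0xe280
  top 5b → 0x1c → plus [RR]
  rd: (w>>9)&0x3=0x1 → %r1
  rs: (w>>7)&0x3=0x1 → %r1

plus %r1, %r1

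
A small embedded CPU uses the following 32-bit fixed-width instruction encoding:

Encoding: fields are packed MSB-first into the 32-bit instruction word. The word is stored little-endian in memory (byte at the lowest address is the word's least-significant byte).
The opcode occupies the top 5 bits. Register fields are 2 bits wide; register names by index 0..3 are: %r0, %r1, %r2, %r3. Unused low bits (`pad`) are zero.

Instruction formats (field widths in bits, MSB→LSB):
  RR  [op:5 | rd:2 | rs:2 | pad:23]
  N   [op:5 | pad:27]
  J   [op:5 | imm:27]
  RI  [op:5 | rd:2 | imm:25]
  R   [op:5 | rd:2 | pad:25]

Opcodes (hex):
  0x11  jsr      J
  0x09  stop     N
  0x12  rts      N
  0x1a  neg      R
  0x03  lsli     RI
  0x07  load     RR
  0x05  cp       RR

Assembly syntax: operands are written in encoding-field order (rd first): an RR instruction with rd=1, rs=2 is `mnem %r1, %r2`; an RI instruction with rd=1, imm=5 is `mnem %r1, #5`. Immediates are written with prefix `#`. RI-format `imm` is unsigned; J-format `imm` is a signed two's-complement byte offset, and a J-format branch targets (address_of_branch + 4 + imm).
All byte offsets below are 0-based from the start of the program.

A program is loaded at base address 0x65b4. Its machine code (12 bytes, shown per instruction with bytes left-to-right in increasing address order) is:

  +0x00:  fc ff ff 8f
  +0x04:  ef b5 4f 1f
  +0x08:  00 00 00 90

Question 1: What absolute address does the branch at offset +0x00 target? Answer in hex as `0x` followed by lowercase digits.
0x65b4

off 0x00: read fc ff ff 8f as little → 0x8ffffffc
  opcode bits[31:27]=0x11: jsr/J
  [26:0] imm=134217724 (s27→-4) = #-4
  target = base 0x65b4 + off 0x00 + 4 + imm -4 = 0x65b4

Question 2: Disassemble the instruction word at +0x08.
rts

@+08  little-endian(00 00 00 90) = 0x90000000
  top 5b → 0x12 → rts [N]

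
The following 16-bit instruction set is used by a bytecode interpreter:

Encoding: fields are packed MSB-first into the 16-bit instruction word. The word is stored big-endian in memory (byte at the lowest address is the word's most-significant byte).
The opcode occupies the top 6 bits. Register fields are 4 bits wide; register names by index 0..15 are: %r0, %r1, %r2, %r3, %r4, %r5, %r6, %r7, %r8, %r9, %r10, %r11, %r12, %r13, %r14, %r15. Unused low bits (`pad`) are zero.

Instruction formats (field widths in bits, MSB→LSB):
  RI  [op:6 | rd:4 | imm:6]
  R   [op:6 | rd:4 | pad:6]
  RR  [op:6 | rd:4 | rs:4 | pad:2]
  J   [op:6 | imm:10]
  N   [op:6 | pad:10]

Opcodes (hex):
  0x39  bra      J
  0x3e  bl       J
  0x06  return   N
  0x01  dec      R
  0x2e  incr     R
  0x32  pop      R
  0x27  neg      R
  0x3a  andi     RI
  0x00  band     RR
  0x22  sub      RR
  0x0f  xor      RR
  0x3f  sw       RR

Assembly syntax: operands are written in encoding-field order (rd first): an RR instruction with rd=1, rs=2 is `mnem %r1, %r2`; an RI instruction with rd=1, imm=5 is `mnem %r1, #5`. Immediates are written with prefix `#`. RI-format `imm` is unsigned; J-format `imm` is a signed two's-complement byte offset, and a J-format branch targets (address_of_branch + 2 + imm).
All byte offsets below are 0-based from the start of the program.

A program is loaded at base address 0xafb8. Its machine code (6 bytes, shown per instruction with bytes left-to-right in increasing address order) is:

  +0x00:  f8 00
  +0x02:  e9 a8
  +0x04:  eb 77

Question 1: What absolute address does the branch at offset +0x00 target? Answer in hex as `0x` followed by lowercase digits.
[00] f8 00 → 0xf800
  op=0xf800>>10=0x3e ⇒ bl (J)
  imm@[9:0]=0x0 ⇒ #0
  target = base 0xafb8 + off 0x00 + 2 + imm 0 = 0xafba

0xafba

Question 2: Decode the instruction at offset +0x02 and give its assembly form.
andi %r6, #40

+0x02: e9 a8 ⇒ word 0xe9a8 (big)
  top 6b → 0x3a → andi [RI]
  rd@[9:6]=0x6 ⇒ %r6
  imm@[5:0]=0x28 ⇒ #40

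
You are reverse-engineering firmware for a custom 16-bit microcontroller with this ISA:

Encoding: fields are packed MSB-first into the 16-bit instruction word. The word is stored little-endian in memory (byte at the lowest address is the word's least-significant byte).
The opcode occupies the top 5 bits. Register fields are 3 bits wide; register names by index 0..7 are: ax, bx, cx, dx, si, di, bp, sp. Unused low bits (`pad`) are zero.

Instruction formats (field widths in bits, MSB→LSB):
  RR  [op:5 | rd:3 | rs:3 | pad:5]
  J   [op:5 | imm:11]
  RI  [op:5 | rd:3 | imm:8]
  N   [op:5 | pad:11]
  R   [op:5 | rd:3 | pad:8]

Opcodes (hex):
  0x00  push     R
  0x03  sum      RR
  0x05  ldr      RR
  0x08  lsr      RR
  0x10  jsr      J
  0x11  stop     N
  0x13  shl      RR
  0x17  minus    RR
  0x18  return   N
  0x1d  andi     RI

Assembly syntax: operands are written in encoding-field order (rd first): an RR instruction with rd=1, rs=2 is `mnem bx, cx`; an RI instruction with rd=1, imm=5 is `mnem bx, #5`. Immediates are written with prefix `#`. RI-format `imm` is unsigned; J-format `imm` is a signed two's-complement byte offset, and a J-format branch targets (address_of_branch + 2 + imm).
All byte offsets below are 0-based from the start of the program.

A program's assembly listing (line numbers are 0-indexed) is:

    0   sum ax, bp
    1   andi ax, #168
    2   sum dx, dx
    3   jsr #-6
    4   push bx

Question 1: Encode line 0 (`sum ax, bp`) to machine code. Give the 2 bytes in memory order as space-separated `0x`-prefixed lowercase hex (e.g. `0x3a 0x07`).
0xc0 0x18

0. sum fields op=0x3:5|rd=0:3|rs=6:3|pad=0:5 → word 18c0h → c0 18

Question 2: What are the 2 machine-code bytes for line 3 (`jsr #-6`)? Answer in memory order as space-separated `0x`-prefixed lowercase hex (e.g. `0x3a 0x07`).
0xfa 0x87

3. jsr fields op=0x10:5|imm=-6:11 → word 87fah → fa 87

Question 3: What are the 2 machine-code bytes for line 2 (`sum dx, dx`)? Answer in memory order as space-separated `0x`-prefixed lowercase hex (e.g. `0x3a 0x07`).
L2: sum op=0x3:5|rd=3:3|rs=3:3|pad=0:5 ⇒ 0x1b60 ⇒ little 60 1b

0x60 0x1b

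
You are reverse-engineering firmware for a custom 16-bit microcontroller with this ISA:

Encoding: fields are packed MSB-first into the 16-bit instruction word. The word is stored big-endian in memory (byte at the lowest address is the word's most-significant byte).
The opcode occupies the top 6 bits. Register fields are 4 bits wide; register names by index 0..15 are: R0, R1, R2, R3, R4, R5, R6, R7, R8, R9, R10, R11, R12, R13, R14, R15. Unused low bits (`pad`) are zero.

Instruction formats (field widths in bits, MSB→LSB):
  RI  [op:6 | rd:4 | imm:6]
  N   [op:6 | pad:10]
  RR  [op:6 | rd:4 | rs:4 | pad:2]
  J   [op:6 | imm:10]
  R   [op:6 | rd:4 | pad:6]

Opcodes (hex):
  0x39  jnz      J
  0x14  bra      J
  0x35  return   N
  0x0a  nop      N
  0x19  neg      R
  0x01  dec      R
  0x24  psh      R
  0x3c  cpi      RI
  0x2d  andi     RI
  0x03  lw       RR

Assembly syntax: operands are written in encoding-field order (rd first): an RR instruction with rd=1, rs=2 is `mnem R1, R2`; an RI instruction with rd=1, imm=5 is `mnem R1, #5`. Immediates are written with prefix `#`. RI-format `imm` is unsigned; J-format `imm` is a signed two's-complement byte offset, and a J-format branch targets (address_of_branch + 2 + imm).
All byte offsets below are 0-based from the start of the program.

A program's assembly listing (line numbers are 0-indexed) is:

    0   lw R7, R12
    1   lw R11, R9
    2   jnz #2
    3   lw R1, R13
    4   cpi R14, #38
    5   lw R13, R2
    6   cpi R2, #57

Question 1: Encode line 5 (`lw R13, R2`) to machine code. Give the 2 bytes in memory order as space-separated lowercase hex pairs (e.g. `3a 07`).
0f 48

line 5 (lw): pack op=0x3:6|rd=13:4|rs=2:4|pad=0:2 = 0x0f48; big→ 0f 48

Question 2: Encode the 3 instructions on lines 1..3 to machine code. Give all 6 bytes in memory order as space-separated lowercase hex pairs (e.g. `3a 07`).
0e e4 e4 02 0c 74

1. lw fields op=0x3:6|rd=11:4|rs=9:4|pad=0:2 → word 0ee4h → 0e e4
2. jnz fields op=0x39:6|imm=2:10 → word e402h → e4 02
3. lw fields op=0x3:6|rd=1:4|rs=13:4|pad=0:2 → word 0c74h → 0c 74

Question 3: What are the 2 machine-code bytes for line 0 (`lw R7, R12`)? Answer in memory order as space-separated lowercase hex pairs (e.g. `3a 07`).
0d f0

L0: lw op=0x3:6|rd=7:4|rs=12:4|pad=0:2 ⇒ 0x0df0 ⇒ big 0d f0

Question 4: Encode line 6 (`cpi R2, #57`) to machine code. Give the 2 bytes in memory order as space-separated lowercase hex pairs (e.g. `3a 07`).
L6: cpi op=0x3c:6|rd=2:4|imm=57:6 ⇒ 0xf0b9 ⇒ big f0 b9

f0 b9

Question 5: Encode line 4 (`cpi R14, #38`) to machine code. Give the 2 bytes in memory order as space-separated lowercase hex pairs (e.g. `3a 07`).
f3 a6

L4: cpi op=0x3c:6|rd=14:4|imm=38:6 ⇒ 0xf3a6 ⇒ big f3 a6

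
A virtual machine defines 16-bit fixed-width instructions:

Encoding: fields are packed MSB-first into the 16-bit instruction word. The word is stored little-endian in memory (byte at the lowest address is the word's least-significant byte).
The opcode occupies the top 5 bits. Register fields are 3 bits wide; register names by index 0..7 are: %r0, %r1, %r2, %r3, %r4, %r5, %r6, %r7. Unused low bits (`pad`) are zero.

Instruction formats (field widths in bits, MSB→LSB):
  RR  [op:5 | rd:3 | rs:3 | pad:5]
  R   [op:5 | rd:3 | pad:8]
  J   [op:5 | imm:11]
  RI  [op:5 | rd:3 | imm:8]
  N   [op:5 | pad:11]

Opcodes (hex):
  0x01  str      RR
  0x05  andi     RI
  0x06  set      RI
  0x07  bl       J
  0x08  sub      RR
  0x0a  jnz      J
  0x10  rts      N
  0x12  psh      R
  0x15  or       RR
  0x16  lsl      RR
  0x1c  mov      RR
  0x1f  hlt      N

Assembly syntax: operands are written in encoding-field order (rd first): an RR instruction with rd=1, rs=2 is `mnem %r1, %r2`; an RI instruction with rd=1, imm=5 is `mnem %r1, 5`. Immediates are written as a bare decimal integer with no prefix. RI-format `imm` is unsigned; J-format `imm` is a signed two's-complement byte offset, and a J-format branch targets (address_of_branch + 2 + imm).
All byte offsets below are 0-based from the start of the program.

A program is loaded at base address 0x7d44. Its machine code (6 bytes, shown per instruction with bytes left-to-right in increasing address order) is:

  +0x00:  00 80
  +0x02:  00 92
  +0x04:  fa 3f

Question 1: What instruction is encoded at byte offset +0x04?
bl -6

@+04  little-endian(fa 3f) = 0x3ffa
  op=0x3ffa>>11=0x7 ⇒ bl (J)
  imm: (w>>0)&0x7ff=0x7fa (s11→-6) → -6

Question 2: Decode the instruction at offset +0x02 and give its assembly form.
+0x02: 00 92 ⇒ word 0x9200 (little)
  top 5b → 0x12 → psh [R]
  [10:8] rd=2 = %r2

psh %r2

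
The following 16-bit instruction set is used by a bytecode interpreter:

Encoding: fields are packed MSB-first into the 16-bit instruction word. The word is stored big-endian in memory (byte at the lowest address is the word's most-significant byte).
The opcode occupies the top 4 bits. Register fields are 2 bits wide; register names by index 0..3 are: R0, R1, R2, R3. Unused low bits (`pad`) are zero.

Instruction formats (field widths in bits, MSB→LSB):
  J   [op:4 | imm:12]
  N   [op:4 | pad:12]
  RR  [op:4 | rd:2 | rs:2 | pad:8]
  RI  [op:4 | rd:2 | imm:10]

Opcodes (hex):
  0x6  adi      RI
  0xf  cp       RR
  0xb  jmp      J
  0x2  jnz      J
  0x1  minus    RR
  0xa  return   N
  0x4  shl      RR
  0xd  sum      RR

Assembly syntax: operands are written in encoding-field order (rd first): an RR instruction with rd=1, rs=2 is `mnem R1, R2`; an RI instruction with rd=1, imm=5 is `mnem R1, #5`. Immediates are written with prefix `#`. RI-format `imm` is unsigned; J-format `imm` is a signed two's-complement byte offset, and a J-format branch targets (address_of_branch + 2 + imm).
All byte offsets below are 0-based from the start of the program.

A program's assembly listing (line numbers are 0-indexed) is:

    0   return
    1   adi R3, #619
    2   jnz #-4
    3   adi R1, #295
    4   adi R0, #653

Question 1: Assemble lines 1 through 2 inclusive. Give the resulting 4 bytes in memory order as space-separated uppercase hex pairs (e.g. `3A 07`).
6E 6B 2F FC

L1: adi op=0x6:4|rd=3:2|imm=619:10 ⇒ 0x6e6b ⇒ big 6e 6b
L2: jnz op=0x2:4|imm=-4:12 ⇒ 0x2ffc ⇒ big 2f fc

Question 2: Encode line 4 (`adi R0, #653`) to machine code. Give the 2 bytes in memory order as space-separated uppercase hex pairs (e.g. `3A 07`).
62 8D

4. adi fields op=0x6:4|rd=0:2|imm=653:10 → word 628dh → 62 8d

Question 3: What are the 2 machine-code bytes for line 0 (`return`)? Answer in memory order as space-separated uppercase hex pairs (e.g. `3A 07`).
A0 00

L0: return op=0xa:4|pad=0:12 ⇒ 0xa000 ⇒ big a0 00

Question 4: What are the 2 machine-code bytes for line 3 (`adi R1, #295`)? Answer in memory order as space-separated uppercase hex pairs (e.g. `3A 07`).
65 27

3. adi fields op=0x6:4|rd=1:2|imm=295:10 → word 6527h → 65 27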